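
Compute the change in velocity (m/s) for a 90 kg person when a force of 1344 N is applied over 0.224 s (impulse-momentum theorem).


J = F * dt = 1344 * 0.224 = 301.0560 N*s
delta_v = J / m
delta_v = 301.0560 / 90
delta_v = 3.3451


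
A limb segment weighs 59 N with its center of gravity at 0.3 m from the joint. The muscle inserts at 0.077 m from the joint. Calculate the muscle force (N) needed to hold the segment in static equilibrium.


F_muscle = W * d_load / d_muscle
F_muscle = 59 * 0.3 / 0.077
Numerator = 17.7000
F_muscle = 229.8701


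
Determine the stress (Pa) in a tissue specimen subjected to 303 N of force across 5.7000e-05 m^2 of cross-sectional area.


stress = F / A
stress = 303 / 5.7000e-05
stress = 5.3158e+06


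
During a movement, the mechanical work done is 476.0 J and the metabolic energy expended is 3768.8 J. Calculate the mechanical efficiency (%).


eta = (W_mech / E_meta) * 100
eta = (476.0 / 3768.8) * 100
ratio = 0.1263
eta = 12.6300


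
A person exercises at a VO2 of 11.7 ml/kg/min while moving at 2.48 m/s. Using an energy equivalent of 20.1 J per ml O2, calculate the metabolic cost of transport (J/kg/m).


Power per kg = VO2 * 20.1 / 60
Power per kg = 11.7 * 20.1 / 60 = 3.9195 W/kg
Cost = power_per_kg / speed
Cost = 3.9195 / 2.48
Cost = 1.5804


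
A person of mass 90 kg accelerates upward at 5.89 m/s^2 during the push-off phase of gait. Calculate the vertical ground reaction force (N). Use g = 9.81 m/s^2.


GRF = m * (g + a)
GRF = 90 * (9.81 + 5.89)
GRF = 90 * 15.7000
GRF = 1413.0000


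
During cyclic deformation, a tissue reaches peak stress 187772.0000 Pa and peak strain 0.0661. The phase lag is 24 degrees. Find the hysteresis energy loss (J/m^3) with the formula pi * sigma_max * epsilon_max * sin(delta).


E_loss = pi * sigma_max * epsilon_max * sin(delta)
delta = 24 deg = 0.4189 rad
sin(delta) = 0.4067
E_loss = pi * 187772.0000 * 0.0661 * 0.4067
E_loss = 15859.7181


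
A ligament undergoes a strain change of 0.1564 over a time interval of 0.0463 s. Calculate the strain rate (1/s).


strain_rate = delta_strain / delta_t
strain_rate = 0.1564 / 0.0463
strain_rate = 3.3780


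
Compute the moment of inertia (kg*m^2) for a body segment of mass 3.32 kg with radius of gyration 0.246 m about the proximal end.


I = m * k^2
I = 3.32 * 0.246^2
k^2 = 0.0605
I = 0.2009


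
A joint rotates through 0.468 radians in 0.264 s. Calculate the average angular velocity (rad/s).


omega = delta_theta / delta_t
omega = 0.468 / 0.264
omega = 1.7727


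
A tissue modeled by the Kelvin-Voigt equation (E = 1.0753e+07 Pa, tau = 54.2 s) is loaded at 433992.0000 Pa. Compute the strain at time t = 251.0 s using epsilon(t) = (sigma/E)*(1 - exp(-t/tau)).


epsilon(t) = (sigma/E) * (1 - exp(-t/tau))
sigma/E = 433992.0000 / 1.0753e+07 = 0.0404
exp(-t/tau) = exp(-251.0 / 54.2) = 0.0097
epsilon = 0.0404 * (1 - 0.0097)
epsilon = 0.0400


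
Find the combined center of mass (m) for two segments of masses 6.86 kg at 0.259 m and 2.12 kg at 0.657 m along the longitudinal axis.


COM = (m1*x1 + m2*x2) / (m1 + m2)
COM = (6.86*0.259 + 2.12*0.657) / (6.86 + 2.12)
Numerator = 3.1696
Denominator = 8.9800
COM = 0.3530


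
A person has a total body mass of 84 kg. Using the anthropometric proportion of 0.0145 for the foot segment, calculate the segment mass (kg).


m_segment = body_mass * fraction
m_segment = 84 * 0.0145
m_segment = 1.2180


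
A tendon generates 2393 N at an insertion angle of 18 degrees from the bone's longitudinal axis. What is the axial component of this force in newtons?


F_eff = F_tendon * cos(theta)
theta = 18 deg = 0.3142 rad
cos(theta) = 0.9511
F_eff = 2393 * 0.9511
F_eff = 2275.8782


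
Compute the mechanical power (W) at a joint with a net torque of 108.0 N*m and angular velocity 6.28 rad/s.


P = M * omega
P = 108.0 * 6.28
P = 678.2400


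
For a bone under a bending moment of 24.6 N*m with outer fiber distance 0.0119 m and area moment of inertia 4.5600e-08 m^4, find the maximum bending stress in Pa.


sigma = M * c / I
sigma = 24.6 * 0.0119 / 4.5600e-08
M * c = 0.2927
sigma = 6.4197e+06


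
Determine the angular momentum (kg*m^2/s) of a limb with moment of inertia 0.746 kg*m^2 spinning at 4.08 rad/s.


L = I * omega
L = 0.746 * 4.08
L = 3.0437


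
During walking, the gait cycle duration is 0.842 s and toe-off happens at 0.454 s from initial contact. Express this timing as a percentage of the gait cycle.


pct = (event_time / cycle_time) * 100
pct = (0.454 / 0.842) * 100
ratio = 0.5392
pct = 53.9192


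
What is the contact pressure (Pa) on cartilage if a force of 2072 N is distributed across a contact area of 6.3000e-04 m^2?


P = F / A
P = 2072 / 6.3000e-04
P = 3.2889e+06


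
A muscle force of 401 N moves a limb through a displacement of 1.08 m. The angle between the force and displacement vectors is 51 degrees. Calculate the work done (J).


W = F * d * cos(theta)
theta = 51 deg = 0.8901 rad
cos(theta) = 0.6293
W = 401 * 1.08 * 0.6293
W = 272.5461


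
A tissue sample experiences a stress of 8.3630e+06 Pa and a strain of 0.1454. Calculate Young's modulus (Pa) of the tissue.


E = stress / strain
E = 8.3630e+06 / 0.1454
E = 5.7517e+07


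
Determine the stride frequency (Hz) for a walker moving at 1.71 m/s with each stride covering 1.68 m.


f = v / stride_length
f = 1.71 / 1.68
f = 1.0179


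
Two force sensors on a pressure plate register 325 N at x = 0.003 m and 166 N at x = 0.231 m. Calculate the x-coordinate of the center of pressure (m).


COP_x = (F1*x1 + F2*x2) / (F1 + F2)
COP_x = (325*0.003 + 166*0.231) / (325 + 166)
Numerator = 39.3210
Denominator = 491
COP_x = 0.0801


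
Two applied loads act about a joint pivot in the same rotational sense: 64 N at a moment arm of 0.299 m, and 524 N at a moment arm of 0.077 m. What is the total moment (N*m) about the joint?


M = F1 * d1 + F2 * d2
M = 64 * 0.299 + 524 * 0.077
M = 19.1360 + 40.3480
M = 59.4840


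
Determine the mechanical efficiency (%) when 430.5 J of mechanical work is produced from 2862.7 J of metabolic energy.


eta = (W_mech / E_meta) * 100
eta = (430.5 / 2862.7) * 100
ratio = 0.1504
eta = 15.0383


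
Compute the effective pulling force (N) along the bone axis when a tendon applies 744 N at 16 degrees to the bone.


F_eff = F_tendon * cos(theta)
theta = 16 deg = 0.2793 rad
cos(theta) = 0.9613
F_eff = 744 * 0.9613
F_eff = 715.1787


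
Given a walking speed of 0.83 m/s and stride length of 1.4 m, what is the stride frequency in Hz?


f = v / stride_length
f = 0.83 / 1.4
f = 0.5929


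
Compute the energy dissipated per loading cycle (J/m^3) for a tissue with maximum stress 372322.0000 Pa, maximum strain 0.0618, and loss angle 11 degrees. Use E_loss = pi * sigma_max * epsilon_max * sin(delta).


E_loss = pi * sigma_max * epsilon_max * sin(delta)
delta = 11 deg = 0.1920 rad
sin(delta) = 0.1908
E_loss = pi * 372322.0000 * 0.0618 * 0.1908
E_loss = 13792.9097


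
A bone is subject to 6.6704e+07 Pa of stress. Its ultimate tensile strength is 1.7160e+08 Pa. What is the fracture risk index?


FRI = applied / ultimate
FRI = 6.6704e+07 / 1.7160e+08
FRI = 0.3887


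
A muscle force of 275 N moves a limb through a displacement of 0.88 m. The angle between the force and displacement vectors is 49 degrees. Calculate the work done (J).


W = F * d * cos(theta)
theta = 49 deg = 0.8552 rad
cos(theta) = 0.6561
W = 275 * 0.88 * 0.6561
W = 158.7663


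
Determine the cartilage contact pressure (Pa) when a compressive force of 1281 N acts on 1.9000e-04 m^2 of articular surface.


P = F / A
P = 1281 / 1.9000e-04
P = 6.7421e+06


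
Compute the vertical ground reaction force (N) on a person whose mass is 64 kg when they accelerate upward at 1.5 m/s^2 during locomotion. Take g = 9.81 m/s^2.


GRF = m * (g + a)
GRF = 64 * (9.81 + 1.5)
GRF = 64 * 11.3100
GRF = 723.8400


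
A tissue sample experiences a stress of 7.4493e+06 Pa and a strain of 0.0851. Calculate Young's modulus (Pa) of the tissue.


E = stress / strain
E = 7.4493e+06 / 0.0851
E = 8.7536e+07


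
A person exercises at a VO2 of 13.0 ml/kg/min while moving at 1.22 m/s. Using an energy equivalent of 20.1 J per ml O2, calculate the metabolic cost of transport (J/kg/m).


Power per kg = VO2 * 20.1 / 60
Power per kg = 13.0 * 20.1 / 60 = 4.3550 W/kg
Cost = power_per_kg / speed
Cost = 4.3550 / 1.22
Cost = 3.5697


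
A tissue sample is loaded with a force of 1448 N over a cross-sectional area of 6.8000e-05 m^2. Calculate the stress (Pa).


stress = F / A
stress = 1448 / 6.8000e-05
stress = 2.1294e+07


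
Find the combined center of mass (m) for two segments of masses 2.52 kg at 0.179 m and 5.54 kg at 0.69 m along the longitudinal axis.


COM = (m1*x1 + m2*x2) / (m1 + m2)
COM = (2.52*0.179 + 5.54*0.69) / (2.52 + 5.54)
Numerator = 4.2737
Denominator = 8.0600
COM = 0.5302


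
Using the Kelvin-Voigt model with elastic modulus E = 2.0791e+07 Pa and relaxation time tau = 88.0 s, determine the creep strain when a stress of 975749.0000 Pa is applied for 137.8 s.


epsilon(t) = (sigma/E) * (1 - exp(-t/tau))
sigma/E = 975749.0000 / 2.0791e+07 = 0.0469
exp(-t/tau) = exp(-137.8 / 88.0) = 0.2089
epsilon = 0.0469 * (1 - 0.2089)
epsilon = 0.0371


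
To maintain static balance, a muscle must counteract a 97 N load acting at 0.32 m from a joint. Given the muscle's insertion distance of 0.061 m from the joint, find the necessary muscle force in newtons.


F_muscle = W * d_load / d_muscle
F_muscle = 97 * 0.32 / 0.061
Numerator = 31.0400
F_muscle = 508.8525


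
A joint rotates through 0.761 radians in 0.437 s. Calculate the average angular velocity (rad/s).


omega = delta_theta / delta_t
omega = 0.761 / 0.437
omega = 1.7414


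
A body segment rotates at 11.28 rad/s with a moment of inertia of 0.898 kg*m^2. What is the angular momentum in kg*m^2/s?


L = I * omega
L = 0.898 * 11.28
L = 10.1294


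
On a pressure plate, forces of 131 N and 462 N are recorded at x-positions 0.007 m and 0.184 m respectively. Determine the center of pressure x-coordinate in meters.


COP_x = (F1*x1 + F2*x2) / (F1 + F2)
COP_x = (131*0.007 + 462*0.184) / (131 + 462)
Numerator = 85.9250
Denominator = 593
COP_x = 0.1449


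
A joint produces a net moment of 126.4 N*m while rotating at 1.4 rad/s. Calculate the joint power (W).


P = M * omega
P = 126.4 * 1.4
P = 176.9600


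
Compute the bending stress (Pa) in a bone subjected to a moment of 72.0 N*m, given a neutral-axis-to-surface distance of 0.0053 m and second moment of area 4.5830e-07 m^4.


sigma = M * c / I
sigma = 72.0 * 0.0053 / 4.5830e-07
M * c = 0.3816
sigma = 832642.3740


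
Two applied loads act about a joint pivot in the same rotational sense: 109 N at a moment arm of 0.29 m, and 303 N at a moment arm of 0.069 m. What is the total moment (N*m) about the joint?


M = F1 * d1 + F2 * d2
M = 109 * 0.29 + 303 * 0.069
M = 31.6100 + 20.9070
M = 52.5170


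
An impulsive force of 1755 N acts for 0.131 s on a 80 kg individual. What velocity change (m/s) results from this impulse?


J = F * dt = 1755 * 0.131 = 229.9050 N*s
delta_v = J / m
delta_v = 229.9050 / 80
delta_v = 2.8738


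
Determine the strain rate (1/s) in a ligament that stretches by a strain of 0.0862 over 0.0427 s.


strain_rate = delta_strain / delta_t
strain_rate = 0.0862 / 0.0427
strain_rate = 2.0187


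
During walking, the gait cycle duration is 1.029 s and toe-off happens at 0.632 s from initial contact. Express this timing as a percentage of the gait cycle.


pct = (event_time / cycle_time) * 100
pct = (0.632 / 1.029) * 100
ratio = 0.6142
pct = 61.4189


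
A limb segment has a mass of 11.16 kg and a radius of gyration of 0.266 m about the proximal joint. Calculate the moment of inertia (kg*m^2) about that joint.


I = m * k^2
I = 11.16 * 0.266^2
k^2 = 0.0708
I = 0.7896


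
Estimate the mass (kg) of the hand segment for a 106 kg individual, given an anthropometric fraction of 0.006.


m_segment = body_mass * fraction
m_segment = 106 * 0.006
m_segment = 0.6360


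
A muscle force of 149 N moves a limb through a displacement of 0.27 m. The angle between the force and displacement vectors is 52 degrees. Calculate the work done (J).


W = F * d * cos(theta)
theta = 52 deg = 0.9076 rad
cos(theta) = 0.6157
W = 149 * 0.27 * 0.6157
W = 24.7681


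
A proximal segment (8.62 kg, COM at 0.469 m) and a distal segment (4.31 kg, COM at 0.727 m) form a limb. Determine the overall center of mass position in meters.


COM = (m1*x1 + m2*x2) / (m1 + m2)
COM = (8.62*0.469 + 4.31*0.727) / (8.62 + 4.31)
Numerator = 7.1761
Denominator = 12.9300
COM = 0.5550


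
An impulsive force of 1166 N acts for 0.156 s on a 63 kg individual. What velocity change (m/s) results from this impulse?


J = F * dt = 1166 * 0.156 = 181.8960 N*s
delta_v = J / m
delta_v = 181.8960 / 63
delta_v = 2.8872


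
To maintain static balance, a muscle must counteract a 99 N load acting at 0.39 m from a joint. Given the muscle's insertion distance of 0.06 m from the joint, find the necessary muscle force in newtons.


F_muscle = W * d_load / d_muscle
F_muscle = 99 * 0.39 / 0.06
Numerator = 38.6100
F_muscle = 643.5000


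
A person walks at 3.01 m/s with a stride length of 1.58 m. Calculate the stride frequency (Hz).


f = v / stride_length
f = 3.01 / 1.58
f = 1.9051


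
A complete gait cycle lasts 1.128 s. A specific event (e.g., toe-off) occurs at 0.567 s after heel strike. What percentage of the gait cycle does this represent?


pct = (event_time / cycle_time) * 100
pct = (0.567 / 1.128) * 100
ratio = 0.5027
pct = 50.2660


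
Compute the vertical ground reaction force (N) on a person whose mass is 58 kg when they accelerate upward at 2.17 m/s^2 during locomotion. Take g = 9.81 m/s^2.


GRF = m * (g + a)
GRF = 58 * (9.81 + 2.17)
GRF = 58 * 11.9800
GRF = 694.8400


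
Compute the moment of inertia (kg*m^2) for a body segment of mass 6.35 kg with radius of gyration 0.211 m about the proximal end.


I = m * k^2
I = 6.35 * 0.211^2
k^2 = 0.0445
I = 0.2827


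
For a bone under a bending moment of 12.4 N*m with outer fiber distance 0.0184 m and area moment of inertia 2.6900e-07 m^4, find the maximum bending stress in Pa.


sigma = M * c / I
sigma = 12.4 * 0.0184 / 2.6900e-07
M * c = 0.2282
sigma = 848178.4387


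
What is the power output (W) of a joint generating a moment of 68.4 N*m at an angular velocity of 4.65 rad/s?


P = M * omega
P = 68.4 * 4.65
P = 318.0600


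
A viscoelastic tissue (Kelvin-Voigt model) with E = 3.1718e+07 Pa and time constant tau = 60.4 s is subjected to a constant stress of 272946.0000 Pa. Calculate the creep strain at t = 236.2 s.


epsilon(t) = (sigma/E) * (1 - exp(-t/tau))
sigma/E = 272946.0000 / 3.1718e+07 = 0.0086
exp(-t/tau) = exp(-236.2 / 60.4) = 0.0200
epsilon = 0.0086 * (1 - 0.0200)
epsilon = 0.0084


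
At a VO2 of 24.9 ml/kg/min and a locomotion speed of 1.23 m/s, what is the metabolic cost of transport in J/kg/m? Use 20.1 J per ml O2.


Power per kg = VO2 * 20.1 / 60
Power per kg = 24.9 * 20.1 / 60 = 8.3415 W/kg
Cost = power_per_kg / speed
Cost = 8.3415 / 1.23
Cost = 6.7817


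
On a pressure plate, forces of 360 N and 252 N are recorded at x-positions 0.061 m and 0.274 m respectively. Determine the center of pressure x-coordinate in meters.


COP_x = (F1*x1 + F2*x2) / (F1 + F2)
COP_x = (360*0.061 + 252*0.274) / (360 + 252)
Numerator = 91.0080
Denominator = 612
COP_x = 0.1487


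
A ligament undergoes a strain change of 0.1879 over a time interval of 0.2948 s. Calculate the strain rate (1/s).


strain_rate = delta_strain / delta_t
strain_rate = 0.1879 / 0.2948
strain_rate = 0.6374


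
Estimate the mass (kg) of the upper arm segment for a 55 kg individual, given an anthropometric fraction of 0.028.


m_segment = body_mass * fraction
m_segment = 55 * 0.028
m_segment = 1.5400


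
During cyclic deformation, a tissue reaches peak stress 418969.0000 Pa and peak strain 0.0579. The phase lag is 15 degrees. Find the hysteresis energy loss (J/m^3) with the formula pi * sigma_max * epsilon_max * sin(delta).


E_loss = pi * sigma_max * epsilon_max * sin(delta)
delta = 15 deg = 0.2618 rad
sin(delta) = 0.2588
E_loss = pi * 418969.0000 * 0.0579 * 0.2588
E_loss = 19724.5252


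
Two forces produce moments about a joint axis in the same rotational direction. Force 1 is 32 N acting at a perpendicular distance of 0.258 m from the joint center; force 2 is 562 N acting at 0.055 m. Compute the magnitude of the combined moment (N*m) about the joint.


M = F1 * d1 + F2 * d2
M = 32 * 0.258 + 562 * 0.055
M = 8.2560 + 30.9100
M = 39.1660


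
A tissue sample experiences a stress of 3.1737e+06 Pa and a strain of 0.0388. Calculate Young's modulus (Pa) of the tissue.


E = stress / strain
E = 3.1737e+06 / 0.0388
E = 8.1796e+07


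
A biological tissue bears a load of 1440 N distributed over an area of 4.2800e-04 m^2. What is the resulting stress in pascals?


stress = F / A
stress = 1440 / 4.2800e-04
stress = 3.3645e+06


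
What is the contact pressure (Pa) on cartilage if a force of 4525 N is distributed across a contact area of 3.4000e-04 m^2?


P = F / A
P = 4525 / 3.4000e-04
P = 1.3309e+07


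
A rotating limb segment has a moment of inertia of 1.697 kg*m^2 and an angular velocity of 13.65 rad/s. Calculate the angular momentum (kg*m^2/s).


L = I * omega
L = 1.697 * 13.65
L = 23.1641


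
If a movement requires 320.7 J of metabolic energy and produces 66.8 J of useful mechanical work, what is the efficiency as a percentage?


eta = (W_mech / E_meta) * 100
eta = (66.8 / 320.7) * 100
ratio = 0.2083
eta = 20.8294


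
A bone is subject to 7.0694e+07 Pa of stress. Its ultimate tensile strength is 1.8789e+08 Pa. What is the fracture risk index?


FRI = applied / ultimate
FRI = 7.0694e+07 / 1.8789e+08
FRI = 0.3763


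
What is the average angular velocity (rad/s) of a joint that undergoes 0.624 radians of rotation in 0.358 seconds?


omega = delta_theta / delta_t
omega = 0.624 / 0.358
omega = 1.7430


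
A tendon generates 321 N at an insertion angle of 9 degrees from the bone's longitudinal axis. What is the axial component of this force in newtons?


F_eff = F_tendon * cos(theta)
theta = 9 deg = 0.1571 rad
cos(theta) = 0.9877
F_eff = 321 * 0.9877
F_eff = 317.0480


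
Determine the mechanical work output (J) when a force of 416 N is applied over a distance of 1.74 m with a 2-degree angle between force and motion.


W = F * d * cos(theta)
theta = 2 deg = 0.0349 rad
cos(theta) = 0.9994
W = 416 * 1.74 * 0.9994
W = 723.3991


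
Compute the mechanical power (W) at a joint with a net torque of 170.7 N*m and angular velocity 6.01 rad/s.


P = M * omega
P = 170.7 * 6.01
P = 1025.9070


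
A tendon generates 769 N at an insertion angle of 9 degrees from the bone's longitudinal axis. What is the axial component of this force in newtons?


F_eff = F_tendon * cos(theta)
theta = 9 deg = 0.1571 rad
cos(theta) = 0.9877
F_eff = 769 * 0.9877
F_eff = 759.5323


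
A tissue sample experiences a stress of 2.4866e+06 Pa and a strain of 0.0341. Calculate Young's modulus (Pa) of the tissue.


E = stress / strain
E = 2.4866e+06 / 0.0341
E = 7.2921e+07


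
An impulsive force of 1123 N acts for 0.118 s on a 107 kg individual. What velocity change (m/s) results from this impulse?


J = F * dt = 1123 * 0.118 = 132.5140 N*s
delta_v = J / m
delta_v = 132.5140 / 107
delta_v = 1.2384


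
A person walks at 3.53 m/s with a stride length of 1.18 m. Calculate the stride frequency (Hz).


f = v / stride_length
f = 3.53 / 1.18
f = 2.9915


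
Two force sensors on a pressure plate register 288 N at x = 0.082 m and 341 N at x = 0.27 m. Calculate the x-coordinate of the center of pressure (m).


COP_x = (F1*x1 + F2*x2) / (F1 + F2)
COP_x = (288*0.082 + 341*0.27) / (288 + 341)
Numerator = 115.6860
Denominator = 629
COP_x = 0.1839


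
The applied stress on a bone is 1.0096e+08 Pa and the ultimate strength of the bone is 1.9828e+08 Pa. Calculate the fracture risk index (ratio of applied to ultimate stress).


FRI = applied / ultimate
FRI = 1.0096e+08 / 1.9828e+08
FRI = 0.5092


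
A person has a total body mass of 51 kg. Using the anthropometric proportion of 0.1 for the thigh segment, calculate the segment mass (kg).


m_segment = body_mass * fraction
m_segment = 51 * 0.1
m_segment = 5.1000


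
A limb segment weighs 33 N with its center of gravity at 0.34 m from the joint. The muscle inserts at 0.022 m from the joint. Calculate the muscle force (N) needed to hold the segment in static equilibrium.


F_muscle = W * d_load / d_muscle
F_muscle = 33 * 0.34 / 0.022
Numerator = 11.2200
F_muscle = 510.0000


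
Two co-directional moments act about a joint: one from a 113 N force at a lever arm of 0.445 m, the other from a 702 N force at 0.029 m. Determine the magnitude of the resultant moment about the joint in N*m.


M = F1 * d1 + F2 * d2
M = 113 * 0.445 + 702 * 0.029
M = 50.2850 + 20.3580
M = 70.6430


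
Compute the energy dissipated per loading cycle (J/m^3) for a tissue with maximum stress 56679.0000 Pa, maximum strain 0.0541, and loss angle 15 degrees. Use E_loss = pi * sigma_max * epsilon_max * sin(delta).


E_loss = pi * sigma_max * epsilon_max * sin(delta)
delta = 15 deg = 0.2618 rad
sin(delta) = 0.2588
E_loss = pi * 56679.0000 * 0.0541 * 0.2588
E_loss = 2493.2484


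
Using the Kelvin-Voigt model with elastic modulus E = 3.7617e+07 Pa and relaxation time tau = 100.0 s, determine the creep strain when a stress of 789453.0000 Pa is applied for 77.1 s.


epsilon(t) = (sigma/E) * (1 - exp(-t/tau))
sigma/E = 789453.0000 / 3.7617e+07 = 0.0210
exp(-t/tau) = exp(-77.1 / 100.0) = 0.4626
epsilon = 0.0210 * (1 - 0.4626)
epsilon = 0.0113


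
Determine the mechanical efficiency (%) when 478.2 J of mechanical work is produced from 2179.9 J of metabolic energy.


eta = (W_mech / E_meta) * 100
eta = (478.2 / 2179.9) * 100
ratio = 0.2194
eta = 21.9368


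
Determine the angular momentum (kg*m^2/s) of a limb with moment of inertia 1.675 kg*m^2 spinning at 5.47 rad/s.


L = I * omega
L = 1.675 * 5.47
L = 9.1623


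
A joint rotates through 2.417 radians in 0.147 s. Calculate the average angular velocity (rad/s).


omega = delta_theta / delta_t
omega = 2.417 / 0.147
omega = 16.4422


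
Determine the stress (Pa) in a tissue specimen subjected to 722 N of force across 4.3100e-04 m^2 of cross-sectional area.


stress = F / A
stress = 722 / 4.3100e-04
stress = 1.6752e+06


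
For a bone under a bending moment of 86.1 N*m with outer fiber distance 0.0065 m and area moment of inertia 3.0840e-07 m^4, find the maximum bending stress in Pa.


sigma = M * c / I
sigma = 86.1 * 0.0065 / 3.0840e-07
M * c = 0.5596
sigma = 1.8147e+06


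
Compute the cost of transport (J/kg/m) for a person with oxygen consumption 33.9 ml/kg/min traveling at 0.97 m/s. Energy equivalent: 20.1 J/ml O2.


Power per kg = VO2 * 20.1 / 60
Power per kg = 33.9 * 20.1 / 60 = 11.3565 W/kg
Cost = power_per_kg / speed
Cost = 11.3565 / 0.97
Cost = 11.7077


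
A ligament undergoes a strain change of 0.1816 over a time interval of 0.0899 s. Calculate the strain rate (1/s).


strain_rate = delta_strain / delta_t
strain_rate = 0.1816 / 0.0899
strain_rate = 2.0200


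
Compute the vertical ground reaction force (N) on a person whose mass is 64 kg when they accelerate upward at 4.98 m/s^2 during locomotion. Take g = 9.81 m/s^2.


GRF = m * (g + a)
GRF = 64 * (9.81 + 4.98)
GRF = 64 * 14.7900
GRF = 946.5600


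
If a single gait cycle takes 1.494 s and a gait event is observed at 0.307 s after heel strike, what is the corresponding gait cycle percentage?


pct = (event_time / cycle_time) * 100
pct = (0.307 / 1.494) * 100
ratio = 0.2055
pct = 20.5489


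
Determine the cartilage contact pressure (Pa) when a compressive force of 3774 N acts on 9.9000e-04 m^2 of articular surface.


P = F / A
P = 3774 / 9.9000e-04
P = 3.8121e+06


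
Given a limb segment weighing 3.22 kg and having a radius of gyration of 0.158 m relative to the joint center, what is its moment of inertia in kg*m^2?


I = m * k^2
I = 3.22 * 0.158^2
k^2 = 0.0250
I = 0.0804


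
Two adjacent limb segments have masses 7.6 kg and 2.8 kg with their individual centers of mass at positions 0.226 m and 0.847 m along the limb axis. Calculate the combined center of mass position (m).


COM = (m1*x1 + m2*x2) / (m1 + m2)
COM = (7.6*0.226 + 2.8*0.847) / (7.6 + 2.8)
Numerator = 4.0892
Denominator = 10.4000
COM = 0.3932


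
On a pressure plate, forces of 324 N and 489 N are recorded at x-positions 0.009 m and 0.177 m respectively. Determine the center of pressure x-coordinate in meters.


COP_x = (F1*x1 + F2*x2) / (F1 + F2)
COP_x = (324*0.009 + 489*0.177) / (324 + 489)
Numerator = 89.4690
Denominator = 813
COP_x = 0.1100


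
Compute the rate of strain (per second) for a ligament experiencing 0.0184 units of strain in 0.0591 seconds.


strain_rate = delta_strain / delta_t
strain_rate = 0.0184 / 0.0591
strain_rate = 0.3113


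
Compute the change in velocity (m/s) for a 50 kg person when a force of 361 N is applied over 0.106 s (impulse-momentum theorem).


J = F * dt = 361 * 0.106 = 38.2660 N*s
delta_v = J / m
delta_v = 38.2660 / 50
delta_v = 0.7653


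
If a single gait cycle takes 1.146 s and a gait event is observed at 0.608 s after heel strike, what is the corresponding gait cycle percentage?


pct = (event_time / cycle_time) * 100
pct = (0.608 / 1.146) * 100
ratio = 0.5305
pct = 53.0541


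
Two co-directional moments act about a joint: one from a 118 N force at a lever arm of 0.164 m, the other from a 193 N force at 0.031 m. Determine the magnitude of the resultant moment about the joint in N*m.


M = F1 * d1 + F2 * d2
M = 118 * 0.164 + 193 * 0.031
M = 19.3520 + 5.9830
M = 25.3350


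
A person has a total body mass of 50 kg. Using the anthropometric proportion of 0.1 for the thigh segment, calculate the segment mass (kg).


m_segment = body_mass * fraction
m_segment = 50 * 0.1
m_segment = 5.0000


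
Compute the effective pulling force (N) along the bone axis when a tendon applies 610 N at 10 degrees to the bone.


F_eff = F_tendon * cos(theta)
theta = 10 deg = 0.1745 rad
cos(theta) = 0.9848
F_eff = 610 * 0.9848
F_eff = 600.7327


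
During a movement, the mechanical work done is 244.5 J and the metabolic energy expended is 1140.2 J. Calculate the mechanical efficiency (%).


eta = (W_mech / E_meta) * 100
eta = (244.5 / 1140.2) * 100
ratio = 0.2144
eta = 21.4436


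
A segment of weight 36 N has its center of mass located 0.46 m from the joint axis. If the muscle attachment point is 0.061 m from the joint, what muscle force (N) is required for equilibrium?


F_muscle = W * d_load / d_muscle
F_muscle = 36 * 0.46 / 0.061
Numerator = 16.5600
F_muscle = 271.4754


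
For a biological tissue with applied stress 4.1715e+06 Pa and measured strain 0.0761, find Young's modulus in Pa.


E = stress / strain
E = 4.1715e+06 / 0.0761
E = 5.4816e+07


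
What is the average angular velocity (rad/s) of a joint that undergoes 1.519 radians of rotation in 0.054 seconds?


omega = delta_theta / delta_t
omega = 1.519 / 0.054
omega = 28.1296


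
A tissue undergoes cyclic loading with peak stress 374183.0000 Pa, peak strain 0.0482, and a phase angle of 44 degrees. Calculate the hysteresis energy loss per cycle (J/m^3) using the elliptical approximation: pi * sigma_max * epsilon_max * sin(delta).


E_loss = pi * sigma_max * epsilon_max * sin(delta)
delta = 44 deg = 0.7679 rad
sin(delta) = 0.6947
E_loss = pi * 374183.0000 * 0.0482 * 0.6947
E_loss = 39359.7414


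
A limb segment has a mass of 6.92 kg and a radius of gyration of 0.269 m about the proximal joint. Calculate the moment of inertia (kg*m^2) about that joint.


I = m * k^2
I = 6.92 * 0.269^2
k^2 = 0.0724
I = 0.5007


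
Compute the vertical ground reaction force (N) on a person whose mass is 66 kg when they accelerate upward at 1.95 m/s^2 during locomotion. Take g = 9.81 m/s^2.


GRF = m * (g + a)
GRF = 66 * (9.81 + 1.95)
GRF = 66 * 11.7600
GRF = 776.1600


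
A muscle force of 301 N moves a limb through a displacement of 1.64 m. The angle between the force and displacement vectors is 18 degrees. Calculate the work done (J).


W = F * d * cos(theta)
theta = 18 deg = 0.3142 rad
cos(theta) = 0.9511
W = 301 * 1.64 * 0.9511
W = 469.4795


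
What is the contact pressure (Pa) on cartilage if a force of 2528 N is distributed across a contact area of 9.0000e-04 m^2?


P = F / A
P = 2528 / 9.0000e-04
P = 2.8089e+06


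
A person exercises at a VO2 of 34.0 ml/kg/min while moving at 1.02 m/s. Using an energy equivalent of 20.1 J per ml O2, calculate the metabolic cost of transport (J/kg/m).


Power per kg = VO2 * 20.1 / 60
Power per kg = 34.0 * 20.1 / 60 = 11.3900 W/kg
Cost = power_per_kg / speed
Cost = 11.3900 / 1.02
Cost = 11.1667


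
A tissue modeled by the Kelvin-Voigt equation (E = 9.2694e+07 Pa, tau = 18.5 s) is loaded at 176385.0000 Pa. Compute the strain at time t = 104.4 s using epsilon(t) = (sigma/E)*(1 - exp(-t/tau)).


epsilon(t) = (sigma/E) * (1 - exp(-t/tau))
sigma/E = 176385.0000 / 9.2694e+07 = 0.0019
exp(-t/tau) = exp(-104.4 / 18.5) = 0.0035
epsilon = 0.0019 * (1 - 0.0035)
epsilon = 0.0019


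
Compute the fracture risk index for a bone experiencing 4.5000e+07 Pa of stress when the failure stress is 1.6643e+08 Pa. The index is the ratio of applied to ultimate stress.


FRI = applied / ultimate
FRI = 4.5000e+07 / 1.6643e+08
FRI = 0.2704


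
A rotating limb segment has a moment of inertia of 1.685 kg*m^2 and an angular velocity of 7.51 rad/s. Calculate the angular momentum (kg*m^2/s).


L = I * omega
L = 1.685 * 7.51
L = 12.6544


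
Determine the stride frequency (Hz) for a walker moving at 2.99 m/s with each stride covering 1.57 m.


f = v / stride_length
f = 2.99 / 1.57
f = 1.9045


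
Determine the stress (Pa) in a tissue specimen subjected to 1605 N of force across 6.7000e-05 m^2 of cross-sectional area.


stress = F / A
stress = 1605 / 6.7000e-05
stress = 2.3955e+07


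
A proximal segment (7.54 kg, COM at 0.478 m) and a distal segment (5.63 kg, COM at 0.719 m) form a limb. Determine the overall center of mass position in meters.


COM = (m1*x1 + m2*x2) / (m1 + m2)
COM = (7.54*0.478 + 5.63*0.719) / (7.54 + 5.63)
Numerator = 7.6521
Denominator = 13.1700
COM = 0.5810


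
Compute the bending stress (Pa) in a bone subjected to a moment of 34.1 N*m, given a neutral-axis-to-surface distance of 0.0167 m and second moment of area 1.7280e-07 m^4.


sigma = M * c / I
sigma = 34.1 * 0.0167 / 1.7280e-07
M * c = 0.5695
sigma = 3.2955e+06


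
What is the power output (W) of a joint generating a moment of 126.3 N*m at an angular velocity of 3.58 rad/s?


P = M * omega
P = 126.3 * 3.58
P = 452.1540


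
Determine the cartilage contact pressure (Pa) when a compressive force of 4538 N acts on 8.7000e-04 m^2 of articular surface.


P = F / A
P = 4538 / 8.7000e-04
P = 5.2161e+06


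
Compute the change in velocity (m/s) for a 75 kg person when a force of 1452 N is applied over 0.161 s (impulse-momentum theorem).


J = F * dt = 1452 * 0.161 = 233.7720 N*s
delta_v = J / m
delta_v = 233.7720 / 75
delta_v = 3.1170


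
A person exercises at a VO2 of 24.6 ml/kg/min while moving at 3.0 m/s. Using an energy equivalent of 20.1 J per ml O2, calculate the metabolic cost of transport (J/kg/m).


Power per kg = VO2 * 20.1 / 60
Power per kg = 24.6 * 20.1 / 60 = 8.2410 W/kg
Cost = power_per_kg / speed
Cost = 8.2410 / 3.0
Cost = 2.7470


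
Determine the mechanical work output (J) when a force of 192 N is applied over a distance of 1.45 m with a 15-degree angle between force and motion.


W = F * d * cos(theta)
theta = 15 deg = 0.2618 rad
cos(theta) = 0.9659
W = 192 * 1.45 * 0.9659
W = 268.9138


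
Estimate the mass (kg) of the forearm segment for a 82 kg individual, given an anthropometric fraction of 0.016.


m_segment = body_mass * fraction
m_segment = 82 * 0.016
m_segment = 1.3120


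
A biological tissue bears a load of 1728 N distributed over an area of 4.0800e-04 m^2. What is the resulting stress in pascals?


stress = F / A
stress = 1728 / 4.0800e-04
stress = 4.2353e+06


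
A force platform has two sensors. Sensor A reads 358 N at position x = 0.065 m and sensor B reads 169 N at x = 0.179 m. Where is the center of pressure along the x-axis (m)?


COP_x = (F1*x1 + F2*x2) / (F1 + F2)
COP_x = (358*0.065 + 169*0.179) / (358 + 169)
Numerator = 53.5210
Denominator = 527
COP_x = 0.1016


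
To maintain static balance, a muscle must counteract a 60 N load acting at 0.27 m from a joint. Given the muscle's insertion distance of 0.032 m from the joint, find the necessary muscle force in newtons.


F_muscle = W * d_load / d_muscle
F_muscle = 60 * 0.27 / 0.032
Numerator = 16.2000
F_muscle = 506.2500


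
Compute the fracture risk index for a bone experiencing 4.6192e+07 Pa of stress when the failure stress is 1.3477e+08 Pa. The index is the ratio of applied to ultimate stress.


FRI = applied / ultimate
FRI = 4.6192e+07 / 1.3477e+08
FRI = 0.3427


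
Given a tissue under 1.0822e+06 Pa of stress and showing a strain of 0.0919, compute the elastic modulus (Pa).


E = stress / strain
E = 1.0822e+06 / 0.0919
E = 1.1776e+07


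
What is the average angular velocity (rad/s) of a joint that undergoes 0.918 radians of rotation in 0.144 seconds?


omega = delta_theta / delta_t
omega = 0.918 / 0.144
omega = 6.3750


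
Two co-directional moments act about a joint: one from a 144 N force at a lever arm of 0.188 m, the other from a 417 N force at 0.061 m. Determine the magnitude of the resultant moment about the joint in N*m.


M = F1 * d1 + F2 * d2
M = 144 * 0.188 + 417 * 0.061
M = 27.0720 + 25.4370
M = 52.5090


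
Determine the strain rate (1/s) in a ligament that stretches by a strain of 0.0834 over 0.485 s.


strain_rate = delta_strain / delta_t
strain_rate = 0.0834 / 0.485
strain_rate = 0.1720


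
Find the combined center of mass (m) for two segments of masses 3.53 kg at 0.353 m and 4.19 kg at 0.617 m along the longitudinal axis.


COM = (m1*x1 + m2*x2) / (m1 + m2)
COM = (3.53*0.353 + 4.19*0.617) / (3.53 + 4.19)
Numerator = 3.8313
Denominator = 7.7200
COM = 0.4963


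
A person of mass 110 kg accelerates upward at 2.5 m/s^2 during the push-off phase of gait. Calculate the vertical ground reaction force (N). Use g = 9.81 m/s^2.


GRF = m * (g + a)
GRF = 110 * (9.81 + 2.5)
GRF = 110 * 12.3100
GRF = 1354.1000


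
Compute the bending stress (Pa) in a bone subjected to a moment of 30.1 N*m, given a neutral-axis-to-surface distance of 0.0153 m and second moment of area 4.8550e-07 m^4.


sigma = M * c / I
sigma = 30.1 * 0.0153 / 4.8550e-07
M * c = 0.4605
sigma = 948568.4861


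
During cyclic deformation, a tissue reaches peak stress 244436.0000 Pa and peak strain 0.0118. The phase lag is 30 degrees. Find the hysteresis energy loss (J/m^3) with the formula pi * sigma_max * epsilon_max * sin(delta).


E_loss = pi * sigma_max * epsilon_max * sin(delta)
delta = 30 deg = 0.5236 rad
sin(delta) = 0.5000
E_loss = pi * 244436.0000 * 0.0118 * 0.5000
E_loss = 4530.7182


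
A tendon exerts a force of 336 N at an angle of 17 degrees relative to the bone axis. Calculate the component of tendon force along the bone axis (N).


F_eff = F_tendon * cos(theta)
theta = 17 deg = 0.2967 rad
cos(theta) = 0.9563
F_eff = 336 * 0.9563
F_eff = 321.3184


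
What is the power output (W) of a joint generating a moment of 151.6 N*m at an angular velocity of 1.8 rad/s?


P = M * omega
P = 151.6 * 1.8
P = 272.8800


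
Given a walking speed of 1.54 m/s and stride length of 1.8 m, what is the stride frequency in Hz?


f = v / stride_length
f = 1.54 / 1.8
f = 0.8556


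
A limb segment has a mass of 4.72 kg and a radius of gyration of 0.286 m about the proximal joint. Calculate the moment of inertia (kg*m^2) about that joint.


I = m * k^2
I = 4.72 * 0.286^2
k^2 = 0.0818
I = 0.3861


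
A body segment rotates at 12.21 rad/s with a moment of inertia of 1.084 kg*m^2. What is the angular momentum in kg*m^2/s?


L = I * omega
L = 1.084 * 12.21
L = 13.2356


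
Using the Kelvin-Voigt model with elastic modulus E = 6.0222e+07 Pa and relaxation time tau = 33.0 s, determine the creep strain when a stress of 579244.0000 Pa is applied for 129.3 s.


epsilon(t) = (sigma/E) * (1 - exp(-t/tau))
sigma/E = 579244.0000 / 6.0222e+07 = 0.0096
exp(-t/tau) = exp(-129.3 / 33.0) = 0.0199
epsilon = 0.0096 * (1 - 0.0199)
epsilon = 0.0094


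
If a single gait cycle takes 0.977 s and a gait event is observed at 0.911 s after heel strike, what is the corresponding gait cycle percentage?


pct = (event_time / cycle_time) * 100
pct = (0.911 / 0.977) * 100
ratio = 0.9324
pct = 93.2446


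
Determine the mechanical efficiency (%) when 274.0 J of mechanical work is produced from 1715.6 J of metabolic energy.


eta = (W_mech / E_meta) * 100
eta = (274.0 / 1715.6) * 100
ratio = 0.1597
eta = 15.9711


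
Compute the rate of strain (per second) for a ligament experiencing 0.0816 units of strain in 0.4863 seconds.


strain_rate = delta_strain / delta_t
strain_rate = 0.0816 / 0.4863
strain_rate = 0.1678


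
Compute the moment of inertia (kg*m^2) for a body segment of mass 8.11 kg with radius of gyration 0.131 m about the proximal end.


I = m * k^2
I = 8.11 * 0.131^2
k^2 = 0.0172
I = 0.1392


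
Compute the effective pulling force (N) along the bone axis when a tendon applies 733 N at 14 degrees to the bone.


F_eff = F_tendon * cos(theta)
theta = 14 deg = 0.2443 rad
cos(theta) = 0.9703
F_eff = 733 * 0.9703
F_eff = 711.2268


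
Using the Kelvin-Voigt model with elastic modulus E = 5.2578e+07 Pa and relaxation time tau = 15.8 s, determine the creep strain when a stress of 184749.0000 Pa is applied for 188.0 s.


epsilon(t) = (sigma/E) * (1 - exp(-t/tau))
sigma/E = 184749.0000 / 5.2578e+07 = 0.0035
exp(-t/tau) = exp(-188.0 / 15.8) = 6.7990e-06
epsilon = 0.0035 * (1 - 6.7990e-06)
epsilon = 0.0035


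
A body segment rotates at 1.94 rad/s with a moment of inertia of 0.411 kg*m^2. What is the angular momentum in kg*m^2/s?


L = I * omega
L = 0.411 * 1.94
L = 0.7973


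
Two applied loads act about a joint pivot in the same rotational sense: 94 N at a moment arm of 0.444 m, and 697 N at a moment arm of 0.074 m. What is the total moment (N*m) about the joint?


M = F1 * d1 + F2 * d2
M = 94 * 0.444 + 697 * 0.074
M = 41.7360 + 51.5780
M = 93.3140


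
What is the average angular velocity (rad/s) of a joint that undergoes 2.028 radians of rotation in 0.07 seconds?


omega = delta_theta / delta_t
omega = 2.028 / 0.07
omega = 28.9714


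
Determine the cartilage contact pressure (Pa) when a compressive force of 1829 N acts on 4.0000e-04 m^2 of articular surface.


P = F / A
P = 1829 / 4.0000e-04
P = 4.5725e+06


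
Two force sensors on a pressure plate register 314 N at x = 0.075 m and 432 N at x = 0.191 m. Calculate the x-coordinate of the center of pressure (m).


COP_x = (F1*x1 + F2*x2) / (F1 + F2)
COP_x = (314*0.075 + 432*0.191) / (314 + 432)
Numerator = 106.0620
Denominator = 746
COP_x = 0.1422


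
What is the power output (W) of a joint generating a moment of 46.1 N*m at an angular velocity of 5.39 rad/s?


P = M * omega
P = 46.1 * 5.39
P = 248.4790


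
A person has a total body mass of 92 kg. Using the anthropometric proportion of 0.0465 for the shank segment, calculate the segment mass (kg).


m_segment = body_mass * fraction
m_segment = 92 * 0.0465
m_segment = 4.2780
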